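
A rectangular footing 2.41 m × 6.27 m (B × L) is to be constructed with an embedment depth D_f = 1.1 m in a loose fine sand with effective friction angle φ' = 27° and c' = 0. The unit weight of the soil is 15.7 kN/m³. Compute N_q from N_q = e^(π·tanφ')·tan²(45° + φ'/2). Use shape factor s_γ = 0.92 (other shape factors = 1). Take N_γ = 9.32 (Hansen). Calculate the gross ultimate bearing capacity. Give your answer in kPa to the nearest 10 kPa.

tan27° = 0.5095, so N_q = e^(π×0.5095)·tan²(58.5°) = 4.957 × 2.663 = 13.2.
Overburden at base level: q = 15.7 × 1.1 = 17.27 kPa.
Surcharge term q·N_q = 17.27 × 13.199 = 227.95 kPa; self-weight term 0.5·γ·B·N_γ·s_γ = 0.5 × 15.7 × 2.41 × 9.32 × 0.92 = 162.21 kPa.
q_ult = 227.95 + 162.21 = 390.16 kPa.

q_ult ≈ 390 kPa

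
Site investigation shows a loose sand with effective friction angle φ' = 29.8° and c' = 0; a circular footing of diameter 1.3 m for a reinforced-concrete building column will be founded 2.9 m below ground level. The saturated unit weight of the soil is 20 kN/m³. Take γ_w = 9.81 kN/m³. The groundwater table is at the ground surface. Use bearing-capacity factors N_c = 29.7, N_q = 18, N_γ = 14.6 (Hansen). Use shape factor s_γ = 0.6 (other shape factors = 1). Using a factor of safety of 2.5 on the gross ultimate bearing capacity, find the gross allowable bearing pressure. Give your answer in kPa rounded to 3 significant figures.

q_all ≈ 236 kPa

With the water table at the surface the whole profile is submerged: γ' = 20 − 9.81 = 10.19 kN/m³, so q = γ'·D_f = 29.551 kPa; the same γ' applies in the ½γBN_γ term.
q_ult = q·N_q + 0.5·γ·B·N_γ·s_γ
     = 29.551 × 18 + 0.5 × 10.19 × 1.3 × 14.6 × 0.6
     = 531.92 + 58.022 = 589.94 kPa.
q_all = 589.94 / 2.5 = 235.98 kPa.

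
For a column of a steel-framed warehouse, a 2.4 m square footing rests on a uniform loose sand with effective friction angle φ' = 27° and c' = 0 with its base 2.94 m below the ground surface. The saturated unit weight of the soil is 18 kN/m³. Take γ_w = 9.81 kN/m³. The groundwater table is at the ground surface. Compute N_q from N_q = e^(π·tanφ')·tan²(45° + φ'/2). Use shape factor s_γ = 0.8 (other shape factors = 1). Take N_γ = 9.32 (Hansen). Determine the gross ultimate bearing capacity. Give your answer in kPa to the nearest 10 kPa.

tan27° = 0.5095, so N_q = e^(π×0.5095)·tan²(58.5°) = 4.957 × 2.663 = 13.2.
With the water table at the surface the whole profile is submerged: γ' = 18 − 9.81 = 8.19 kN/m³, so q = γ'·D_f = 24.079 kPa; the same γ' applies in the ½γBN_γ term.
q_ult = q·N_q + 0.5·γ·B·N_γ·s_γ
     = 24.079 × 13.199 + 0.5 × 8.19 × 2.4 × 9.32 × 0.8
     = 317.82 + 73.278 = 391.09 kPa.

q_ult ≈ 390 kPa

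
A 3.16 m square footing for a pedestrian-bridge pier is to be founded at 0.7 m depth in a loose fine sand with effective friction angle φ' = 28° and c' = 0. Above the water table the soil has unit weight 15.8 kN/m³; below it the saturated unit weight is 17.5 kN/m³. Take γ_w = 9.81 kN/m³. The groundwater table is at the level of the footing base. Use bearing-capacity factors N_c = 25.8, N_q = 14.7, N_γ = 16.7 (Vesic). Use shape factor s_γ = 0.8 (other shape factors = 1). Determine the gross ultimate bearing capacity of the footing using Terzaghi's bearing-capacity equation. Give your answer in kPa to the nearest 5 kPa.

q_ult ≈ 325 kPa

Effective surcharge at the founding depth q = γ·D_f = 15.8 × 0.7 = 11.06 kPa.
The water table coincides with the base, so in the self-weight term γ → γ' = 7.69 kN/m³.
q_ult = q·N_q + 0.5·γ·B·N_γ·s_γ
     = 11.06 × 14.7 + 0.5 × 7.69 × 3.16 × 16.7 × 0.8
     = 162.58 + 162.33 = 324.91 kPa.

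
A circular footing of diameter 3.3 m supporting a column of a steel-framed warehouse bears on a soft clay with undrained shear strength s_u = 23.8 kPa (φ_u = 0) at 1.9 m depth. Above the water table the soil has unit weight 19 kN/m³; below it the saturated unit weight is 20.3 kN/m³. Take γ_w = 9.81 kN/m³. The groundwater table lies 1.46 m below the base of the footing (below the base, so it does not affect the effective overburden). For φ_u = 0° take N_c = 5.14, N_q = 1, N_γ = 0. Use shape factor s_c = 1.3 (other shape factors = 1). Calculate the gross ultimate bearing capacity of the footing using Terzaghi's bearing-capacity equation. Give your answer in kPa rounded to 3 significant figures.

Overburden at base level: q = 19 × 1.9 = 36.1 kPa.
Cohesion term c·N_c·s_c = 23.8 × 5.14 × 1.3 = 159.03 kPa; surcharge term q·N_q = 36.1 × 1 = 36.1 kPa.
q_ult = 159.03 + 36.1 = 195.13 kPa.

q_ult ≈ 195 kPa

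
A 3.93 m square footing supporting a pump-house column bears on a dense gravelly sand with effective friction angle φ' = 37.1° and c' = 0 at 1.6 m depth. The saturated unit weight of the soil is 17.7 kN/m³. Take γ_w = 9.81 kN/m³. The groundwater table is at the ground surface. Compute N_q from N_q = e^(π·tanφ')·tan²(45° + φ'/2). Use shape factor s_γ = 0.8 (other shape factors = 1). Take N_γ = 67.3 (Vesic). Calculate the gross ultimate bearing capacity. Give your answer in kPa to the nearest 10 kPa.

tan37.1° = 0.7563, so N_q = e^(π×0.7563)·tan²(63.55°) = 10.761 × 4.04 = 43.48.
With the water table at the surface the whole profile is submerged: γ' = 17.7 − 9.81 = 7.89 kN/m³, so q = γ'·D_f = 12.624 kPa; the same γ' applies in the ½γBN_γ term.
q_ult = q·N_q + 0.5·γ·B·N_γ·s_γ
     = 12.624 × 43.481 + 0.5 × 7.89 × 3.93 × 67.3 × 0.8
     = 548.9 + 834.73 = 1383.6 kPa.

q_ult ≈ 1380 kPa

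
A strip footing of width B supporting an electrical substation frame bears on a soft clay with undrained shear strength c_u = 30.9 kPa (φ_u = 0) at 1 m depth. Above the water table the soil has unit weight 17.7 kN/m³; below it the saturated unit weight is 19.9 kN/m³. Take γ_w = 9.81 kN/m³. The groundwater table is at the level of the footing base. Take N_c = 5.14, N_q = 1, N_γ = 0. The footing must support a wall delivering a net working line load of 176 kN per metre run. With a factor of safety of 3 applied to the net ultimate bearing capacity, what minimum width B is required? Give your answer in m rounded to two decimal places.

B = 3.32 m

Overburden at base level: q = 17.7 × 1 = 17.7 kPa.
Cohesion term c·N_c = 30.9 × 5.14 = 158.83 kPa; surcharge term q·N_q = 17.7 × 1 = 17.7 kPa.
q_ult = 158.83 + 17.7 = 176.53 kPa.
For φ = 0 the ½γBN_γ term vanishes, so q_ult is independent of B. q_net = 176.53 − 17.7 = 158.83 kPa; q_all(net) = 158.83/3 = 52.942 kPa.
Required width B = w / q_all(net) = 176 / 52.942 = 3.324 m.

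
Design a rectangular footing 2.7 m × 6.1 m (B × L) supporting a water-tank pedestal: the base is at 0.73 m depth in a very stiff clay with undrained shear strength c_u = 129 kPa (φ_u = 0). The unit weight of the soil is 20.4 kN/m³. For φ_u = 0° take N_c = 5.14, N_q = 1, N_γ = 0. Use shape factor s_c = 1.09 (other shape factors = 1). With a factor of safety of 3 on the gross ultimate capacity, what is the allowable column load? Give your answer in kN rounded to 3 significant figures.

P_all ≈ 4050 kN

Effective surcharge at the founding depth q = γ·D_f = 20.4 × 0.73 = 14.892 kPa.
q_ult = c·N_c·s_c + q·N_q
     = 129 × 5.14 × 1.09 + 14.892 × 1
     = 722.74 + 14.892 = 737.63 kPa.
Gross allowable pressure q_all = 737.63 / 3 = 245.88 kPa.
Footing area = 16.47 m², so allowable column load = 245.88 × 16.47 = 4049.6 kN.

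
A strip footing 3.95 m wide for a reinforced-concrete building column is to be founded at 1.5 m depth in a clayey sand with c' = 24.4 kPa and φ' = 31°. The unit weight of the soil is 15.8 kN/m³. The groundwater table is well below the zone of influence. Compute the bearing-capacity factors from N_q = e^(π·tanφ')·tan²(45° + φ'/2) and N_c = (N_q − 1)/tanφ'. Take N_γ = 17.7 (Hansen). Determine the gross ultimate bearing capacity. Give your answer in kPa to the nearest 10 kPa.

tan31° = 0.6009, so N_q = e^(π×0.6009)·tan²(60.5°) = 6.604 × 3.124 = 20.63.
N_c = (20.63 − 1)/tan31° = 32.67.
Effective surcharge at the founding depth q = γ·D_f = 15.8 × 1.5 = 23.7 kPa.
q_ult = c·N_c + q·N_q + 0.5·γ·B·N_γ
     = 24.4 × 32.671 + 23.7 × 20.631 + 0.5 × 15.8 × 3.95 × 17.7
     = 797.18 + 488.95 + 552.33 = 1838.5 kPa.

q_ult ≈ 1840 kPa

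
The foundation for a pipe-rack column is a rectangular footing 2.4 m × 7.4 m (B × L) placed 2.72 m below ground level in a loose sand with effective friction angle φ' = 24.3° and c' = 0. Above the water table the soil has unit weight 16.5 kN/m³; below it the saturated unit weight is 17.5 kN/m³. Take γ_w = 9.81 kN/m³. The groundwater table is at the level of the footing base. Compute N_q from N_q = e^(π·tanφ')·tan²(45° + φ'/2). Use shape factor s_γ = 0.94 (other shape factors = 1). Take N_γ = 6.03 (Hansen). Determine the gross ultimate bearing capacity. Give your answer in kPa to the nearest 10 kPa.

q_ult ≈ 500 kPa

tan24.3° = 0.4515, so N_q = e^(π×0.4515)·tan²(57.15°) = 4.131 × 2.399 = 9.91.
Effective surcharge at the founding depth q = γ·D_f = 16.5 × 2.72 = 44.88 kPa.
The water table coincides with the base, so in the self-weight term γ → γ' = 7.69 kN/m³.
q_ult = q·N_q + 0.5·γ·B·N_γ·s_γ
     = 44.88 × 9.9081 + 0.5 × 7.69 × 2.4 × 6.03 × 0.94
     = 444.67 + 52.306 = 496.98 kPa.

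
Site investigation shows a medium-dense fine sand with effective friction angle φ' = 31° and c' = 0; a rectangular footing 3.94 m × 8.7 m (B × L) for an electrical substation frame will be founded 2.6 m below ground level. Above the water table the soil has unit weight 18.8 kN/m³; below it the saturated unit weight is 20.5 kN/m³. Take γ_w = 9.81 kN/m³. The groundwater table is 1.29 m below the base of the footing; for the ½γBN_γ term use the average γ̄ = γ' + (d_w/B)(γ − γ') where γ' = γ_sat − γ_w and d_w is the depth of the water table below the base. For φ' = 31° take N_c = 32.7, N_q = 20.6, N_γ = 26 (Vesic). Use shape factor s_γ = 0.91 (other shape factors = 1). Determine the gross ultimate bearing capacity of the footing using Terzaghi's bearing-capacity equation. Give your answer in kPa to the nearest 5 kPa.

q = γ·D_f = 18.8 × 2.6 = 48.88 kPa.
γ' = 10.69 kN/m³; averaging over the depth B below the base, γ̄ = γ' + (d_w/B)(γ − γ') = 13.345 kN/m³.
q·N_q = 48.88 × 20.6 = 1006.9 kPa
0.5·γ·B·N_γ·s_γ = 0.5 × 13.345 × 3.94 × 26 × 0.91 = 622.03 kPa
q_ult = 1006.9 + 622.03 = 1629 kPa.

q_ult ≈ 1630 kPa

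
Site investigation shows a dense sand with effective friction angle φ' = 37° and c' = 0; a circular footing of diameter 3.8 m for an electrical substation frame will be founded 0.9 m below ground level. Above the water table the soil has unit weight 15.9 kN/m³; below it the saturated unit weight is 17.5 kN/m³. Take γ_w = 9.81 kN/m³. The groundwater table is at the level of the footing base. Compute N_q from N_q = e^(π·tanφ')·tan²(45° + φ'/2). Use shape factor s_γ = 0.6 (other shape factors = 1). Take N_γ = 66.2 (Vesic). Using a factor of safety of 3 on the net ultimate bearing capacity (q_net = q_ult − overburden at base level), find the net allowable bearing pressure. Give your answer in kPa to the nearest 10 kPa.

N_q = e^(π·tan37°)·tan²(63.5°) = 42.92.
q = γ·D_f = 15.9 × 0.9 = 14.31 kPa.
For the ½γBN_γ term take γ' = 17.5 − 9.81 = 7.69 kN/m³ (soil below base is submerged).
q·N_q = 14.31 × 42.92 = 614.18 kPa
0.5·γ·B·N_γ·s_γ = 0.5 × 7.69 × 3.8 × 66.2 × 0.6 = 580.35 kPa
q_ult = 614.18 + 580.35 = 1194.5 kPa.
q_net = 1194.5 − 14.31 = 1180.2 kPa.
q_all(net) = 1180.2 / 3 = 393.41 kPa.

q_all(net) ≈ 390 kPa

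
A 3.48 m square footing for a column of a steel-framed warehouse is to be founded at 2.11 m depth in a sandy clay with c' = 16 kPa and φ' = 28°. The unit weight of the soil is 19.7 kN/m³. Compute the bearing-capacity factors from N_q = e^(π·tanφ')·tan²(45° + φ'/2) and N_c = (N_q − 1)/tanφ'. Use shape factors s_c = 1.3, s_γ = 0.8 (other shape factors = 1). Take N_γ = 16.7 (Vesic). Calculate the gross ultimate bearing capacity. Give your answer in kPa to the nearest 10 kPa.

q_ult ≈ 1610 kPa

tan28° = 0.5317, so N_q = e^(π×0.5317)·tan²(59°) = 5.314 × 2.77 = 14.72.
N_c = (14.72 − 1)/tan28° = 25.8.
q = γ·D_f = 19.7 × 2.11 = 41.567 kPa.
c·N_c·s_c = 16 × 25.803 × 1.3 = 536.71 kPa
q·N_q = 41.567 × 14.72 = 611.86 kPa
0.5·γ·B·N_γ·s_γ = 0.5 × 19.7 × 3.48 × 16.7 × 0.8 = 457.95 kPa
q_ult = 536.71 + 611.86 + 457.95 = 1606.5 kPa.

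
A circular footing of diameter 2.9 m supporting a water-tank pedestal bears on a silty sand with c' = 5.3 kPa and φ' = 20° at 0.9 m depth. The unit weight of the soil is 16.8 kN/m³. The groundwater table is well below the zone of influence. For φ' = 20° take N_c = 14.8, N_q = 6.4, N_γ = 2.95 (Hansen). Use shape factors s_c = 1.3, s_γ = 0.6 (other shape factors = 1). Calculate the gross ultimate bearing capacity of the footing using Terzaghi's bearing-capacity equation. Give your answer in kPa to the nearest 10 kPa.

Effective surcharge at the founding depth q = γ·D_f = 16.8 × 0.9 = 15.12 kPa.
q_ult = c·N_c·s_c + q·N_q + 0.5·γ·B·N_γ·s_γ
     = 5.3 × 14.8 × 1.3 + 15.12 × 6.4 + 0.5 × 16.8 × 2.9 × 2.95 × 0.6
     = 101.97 + 96.768 + 43.117 = 241.86 kPa.

q_ult ≈ 240 kPa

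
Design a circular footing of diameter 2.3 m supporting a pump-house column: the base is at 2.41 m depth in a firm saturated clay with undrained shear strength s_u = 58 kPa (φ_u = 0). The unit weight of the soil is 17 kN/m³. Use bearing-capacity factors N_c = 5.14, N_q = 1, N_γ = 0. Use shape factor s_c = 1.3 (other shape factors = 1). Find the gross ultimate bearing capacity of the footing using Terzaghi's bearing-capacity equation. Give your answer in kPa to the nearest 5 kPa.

Overburden at base level: q = 17 × 2.41 = 40.97 kPa.
Cohesion term c·N_c·s_c = 58 × 5.14 × 1.3 = 387.56 kPa; surcharge term q·N_q = 40.97 × 1 = 40.97 kPa.
q_ult = 387.56 + 40.97 = 428.53 kPa.

q_ult ≈ 430 kPa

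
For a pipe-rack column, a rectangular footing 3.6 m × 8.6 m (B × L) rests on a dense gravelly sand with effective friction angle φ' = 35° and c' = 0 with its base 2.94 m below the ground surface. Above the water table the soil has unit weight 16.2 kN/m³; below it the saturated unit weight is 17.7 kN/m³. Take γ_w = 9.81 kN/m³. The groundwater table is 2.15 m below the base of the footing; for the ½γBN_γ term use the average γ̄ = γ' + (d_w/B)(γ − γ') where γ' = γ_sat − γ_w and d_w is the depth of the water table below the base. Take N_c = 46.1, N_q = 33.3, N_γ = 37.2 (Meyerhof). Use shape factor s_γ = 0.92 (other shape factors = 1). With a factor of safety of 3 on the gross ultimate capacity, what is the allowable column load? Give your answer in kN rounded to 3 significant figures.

P_all ≈ 24500 kN

q = γ·D_f = 16.2 × 2.94 = 47.628 kPa.
γ' = 7.89 kN/m³; averaging over the depth B below the base, γ̄ = γ' + (d_w/B)(γ − γ') = 12.853 kN/m³.
q·N_q = 47.628 × 33.3 = 1586 kPa
0.5·γ·B·N_γ·s_γ = 0.5 × 12.853 × 3.6 × 37.2 × 0.92 = 791.78 kPa
q_ult = 1586 + 791.78 = 2377.8 kPa.
Gross allowable pressure q_all = 2377.8 / 3 = 792.6 kPa.
Footing area = 30.96 m², so allowable column load = 792.6 × 30.96 = 24539 kN.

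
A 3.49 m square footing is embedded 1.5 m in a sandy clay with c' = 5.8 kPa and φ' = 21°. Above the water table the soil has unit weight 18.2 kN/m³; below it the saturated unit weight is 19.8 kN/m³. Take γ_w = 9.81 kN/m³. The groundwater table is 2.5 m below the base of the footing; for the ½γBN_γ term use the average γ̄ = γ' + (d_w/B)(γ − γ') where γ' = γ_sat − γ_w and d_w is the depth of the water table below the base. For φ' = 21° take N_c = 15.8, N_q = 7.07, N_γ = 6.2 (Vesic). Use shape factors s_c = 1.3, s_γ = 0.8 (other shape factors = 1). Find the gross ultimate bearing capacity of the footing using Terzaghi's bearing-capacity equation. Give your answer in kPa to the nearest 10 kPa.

Effective surcharge at the founding depth q = γ·D_f = 18.2 × 1.5 = 27.3 kPa.
With d_w = 2.5 m < B, γ̄ = 9.99 + (2.5/3.49) × (18.2 − 9.99) = 15.871 kN/m³.
q_ult = c·N_c·s_c + q·N_q + 0.5·γ·B·N_γ·s_γ
     = 5.8 × 15.8 × 1.3 + 27.3 × 7.07 + 0.5 × 15.871 × 3.49 × 6.2 × 0.8
     = 119.13 + 193.01 + 137.37 = 449.51 kPa.

q_ult ≈ 450 kPa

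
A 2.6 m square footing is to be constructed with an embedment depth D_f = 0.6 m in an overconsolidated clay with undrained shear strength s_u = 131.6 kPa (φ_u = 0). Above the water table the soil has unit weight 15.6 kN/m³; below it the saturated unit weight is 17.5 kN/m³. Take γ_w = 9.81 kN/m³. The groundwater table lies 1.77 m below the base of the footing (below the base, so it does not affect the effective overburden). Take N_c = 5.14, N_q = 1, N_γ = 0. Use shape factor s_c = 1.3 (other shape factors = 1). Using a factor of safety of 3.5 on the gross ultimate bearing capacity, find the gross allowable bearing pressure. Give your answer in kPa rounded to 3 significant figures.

q_all ≈ 254 kPa

Effective surcharge at the founding depth q = γ·D_f = 15.6 × 0.6 = 9.36 kPa.
q_ult = c·N_c·s_c + q·N_q
     = 131.6 × 5.14 × 1.3 + 9.36 × 1
     = 879.35 + 9.36 = 888.71 kPa.
q_all = 888.71 / 3.5 = 253.92 kPa.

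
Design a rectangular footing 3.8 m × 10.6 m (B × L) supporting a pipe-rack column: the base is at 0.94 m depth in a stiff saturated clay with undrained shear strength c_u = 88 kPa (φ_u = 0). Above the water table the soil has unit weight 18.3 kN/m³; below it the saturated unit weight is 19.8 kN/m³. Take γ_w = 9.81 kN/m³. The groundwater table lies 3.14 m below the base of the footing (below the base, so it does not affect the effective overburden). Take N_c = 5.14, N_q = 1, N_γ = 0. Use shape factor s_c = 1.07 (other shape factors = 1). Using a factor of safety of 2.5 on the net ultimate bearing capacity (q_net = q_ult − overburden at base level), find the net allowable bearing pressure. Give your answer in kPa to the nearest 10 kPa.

q_all(net) ≈ 190 kPa

q = γ·D_f = 18.3 × 0.94 = 17.202 kPa.
c·N_c·s_c = 88 × 5.14 × 1.07 = 483.98 kPa
q·N_q = 17.202 × 1 = 17.202 kPa
q_ult = 483.98 + 17.202 = 501.18 kPa.
q_net = 501.18 − 17.202 = 483.98 kPa.
q_all(net) = 483.98 / 2.5 = 193.59 kPa.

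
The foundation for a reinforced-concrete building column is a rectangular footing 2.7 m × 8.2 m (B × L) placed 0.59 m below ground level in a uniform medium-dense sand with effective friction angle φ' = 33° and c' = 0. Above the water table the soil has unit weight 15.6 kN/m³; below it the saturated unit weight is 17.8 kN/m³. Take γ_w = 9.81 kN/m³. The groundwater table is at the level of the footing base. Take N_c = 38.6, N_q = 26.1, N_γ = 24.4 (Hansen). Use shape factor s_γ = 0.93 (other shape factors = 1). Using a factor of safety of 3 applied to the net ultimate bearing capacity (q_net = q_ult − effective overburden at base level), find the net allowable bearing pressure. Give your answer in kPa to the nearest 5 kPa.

q_all(net) ≈ 160 kPa

Overburden at base level: q = 15.6 × 0.59 = 9.204 kPa.
Below the base the soil is submerged, so the ½γBN_γ term uses γ' = 17.8 − 9.81 = 7.99 kN/m³.
Surcharge term q·N_q = 9.204 × 26.1 = 240.22 kPa; self-weight term 0.5·γ·B·N_γ·s_γ = 0.5 × 7.99 × 2.7 × 24.4 × 0.93 = 244.77 kPa.
q_ult = 240.22 + 244.77 = 484.99 kPa.
Net ultimate: q_net = 484.99 − 9.204 = 475.79 kPa.
q_all(net) = 475.79 / 3 = 158.6 kPa.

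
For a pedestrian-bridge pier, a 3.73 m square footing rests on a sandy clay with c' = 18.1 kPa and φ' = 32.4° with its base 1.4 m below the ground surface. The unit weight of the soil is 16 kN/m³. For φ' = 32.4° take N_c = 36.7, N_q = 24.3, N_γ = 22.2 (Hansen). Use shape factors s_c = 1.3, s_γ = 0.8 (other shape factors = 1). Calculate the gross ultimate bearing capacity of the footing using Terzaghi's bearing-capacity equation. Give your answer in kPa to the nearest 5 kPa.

q_ult ≈ 1940 kPa

q = γ·D_f = 16 × 1.4 = 22.4 kPa.
c·N_c·s_c = 18.1 × 36.7 × 1.3 = 863.55 kPa
q·N_q = 22.4 × 24.3 = 544.32 kPa
0.5·γ·B·N_γ·s_γ = 0.5 × 16 × 3.73 × 22.2 × 0.8 = 529.96 kPa
q_ult = 863.55 + 544.32 + 529.96 = 1937.8 kPa.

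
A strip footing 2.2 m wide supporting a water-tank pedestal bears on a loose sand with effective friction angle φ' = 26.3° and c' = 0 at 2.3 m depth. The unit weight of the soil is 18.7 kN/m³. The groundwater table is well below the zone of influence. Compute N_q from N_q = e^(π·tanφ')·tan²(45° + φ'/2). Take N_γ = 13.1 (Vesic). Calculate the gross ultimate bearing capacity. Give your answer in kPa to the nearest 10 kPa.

tan26.3° = 0.4942, so N_q = e^(π×0.4942)·tan²(58.15°) = 4.724 × 2.591 = 12.24.
Effective surcharge at the founding depth q = γ·D_f = 18.7 × 2.3 = 43.01 kPa.
q_ult = q·N_q + 0.5·γ·B·N_γ
     = 43.01 × 12.241 + 0.5 × 18.7 × 2.2 × 13.1
     = 526.47 + 269.47 = 795.94 kPa.

q_ult ≈ 800 kPa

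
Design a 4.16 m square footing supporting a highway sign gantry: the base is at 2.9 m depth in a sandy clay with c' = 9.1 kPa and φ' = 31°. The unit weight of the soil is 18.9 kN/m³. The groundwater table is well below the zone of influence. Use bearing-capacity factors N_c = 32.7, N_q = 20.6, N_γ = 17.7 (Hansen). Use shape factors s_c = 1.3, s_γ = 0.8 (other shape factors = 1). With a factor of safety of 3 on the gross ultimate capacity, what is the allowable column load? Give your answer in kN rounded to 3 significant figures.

Effective surcharge at the founding depth q = γ·D_f = 18.9 × 2.9 = 54.81 kPa.
q_ult = c·N_c·s_c + q·N_q + 0.5·γ·B·N_γ·s_γ
     = 9.1 × 32.7 × 1.3 + 54.81 × 20.6 + 0.5 × 18.9 × 4.16 × 17.7 × 0.8
     = 386.84 + 1129.1 + 556.66 = 2072.6 kPa.
Gross allowable pressure q_all = 2072.6 / 3 = 690.86 kPa.
Footing area = 17.3056 m², so allowable column load = 690.86 × 17.3056 = 11956 kN.

P_all ≈ 12000 kN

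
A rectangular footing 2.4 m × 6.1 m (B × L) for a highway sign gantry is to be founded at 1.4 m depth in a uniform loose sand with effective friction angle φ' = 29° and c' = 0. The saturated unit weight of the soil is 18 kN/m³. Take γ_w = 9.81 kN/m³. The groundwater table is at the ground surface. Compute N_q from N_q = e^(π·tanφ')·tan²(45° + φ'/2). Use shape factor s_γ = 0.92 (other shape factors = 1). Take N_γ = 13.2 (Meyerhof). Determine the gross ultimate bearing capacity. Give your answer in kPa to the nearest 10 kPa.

q_ult ≈ 310 kPa

tan29° = 0.5543, so N_q = e^(π×0.5543)·tan²(59.5°) = 5.705 × 2.882 = 16.44.
γ' = 18 − 9.81 = 8.19 kN/m³ (submerged throughout). q = 8.19 × 1.4 = 11.466 kPa; the same γ' applies in the ½γBN_γ term.
q·N_q = 11.466 × 16.443 = 188.54 kPa
0.5·γ·B·N_γ·s_γ = 0.5 × 8.19 × 2.4 × 13.2 × 0.92 = 119.35 kPa
q_ult = 188.54 + 119.35 = 307.89 kPa.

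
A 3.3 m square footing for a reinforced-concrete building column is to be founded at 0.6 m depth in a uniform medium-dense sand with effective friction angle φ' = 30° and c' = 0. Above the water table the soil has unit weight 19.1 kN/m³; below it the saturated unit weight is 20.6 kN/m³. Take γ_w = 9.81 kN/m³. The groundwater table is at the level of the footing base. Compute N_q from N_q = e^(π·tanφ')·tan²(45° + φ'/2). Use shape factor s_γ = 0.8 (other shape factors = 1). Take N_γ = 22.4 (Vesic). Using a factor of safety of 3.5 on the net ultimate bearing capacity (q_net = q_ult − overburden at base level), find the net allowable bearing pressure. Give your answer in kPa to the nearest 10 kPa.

q_all(net) ≈ 150 kPa

N_q = e^(π·tan30°)·tan²(60°) = 18.4.
Overburden at base level: q = 19.1 × 0.6 = 11.46 kPa.
Below the base the soil is submerged, so the ½γBN_γ term uses γ' = 20.6 − 9.81 = 10.79 kN/m³.
Surcharge term q·N_q = 11.46 × 18.401 = 210.88 kPa; self-weight term 0.5·γ·B·N_γ·s_γ = 0.5 × 10.79 × 3.3 × 22.4 × 0.8 = 319.04 kPa.
q_ult = 210.88 + 319.04 = 529.92 kPa.
q_net = 529.92 − 11.46 = 518.46 kPa.
q_all(net) = 518.46 / 3.5 = 148.13 kPa.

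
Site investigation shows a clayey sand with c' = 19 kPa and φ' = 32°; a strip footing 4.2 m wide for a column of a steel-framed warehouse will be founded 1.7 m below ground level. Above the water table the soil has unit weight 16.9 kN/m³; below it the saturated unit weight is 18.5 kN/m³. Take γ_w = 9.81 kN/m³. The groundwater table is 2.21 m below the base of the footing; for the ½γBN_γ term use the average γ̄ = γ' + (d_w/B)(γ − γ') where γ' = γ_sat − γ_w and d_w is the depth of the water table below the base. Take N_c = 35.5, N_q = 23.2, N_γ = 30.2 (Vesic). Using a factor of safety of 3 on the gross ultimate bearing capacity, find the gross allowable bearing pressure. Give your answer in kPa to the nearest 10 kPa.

q_all ≈ 720 kPa

q = γ·D_f = 16.9 × 1.7 = 28.73 kPa.
γ' = 8.69 kN/m³; averaging over the depth B below the base, γ̄ = γ' + (d_w/B)(γ − γ') = 13.01 kN/m³.
c·N_c = 19 × 35.5 = 674.5 kPa
q·N_q = 28.73 × 23.2 = 666.54 kPa
0.5·γ·B·N_γ = 0.5 × 13.01 × 4.2 × 30.2 = 825.1 kPa
q_ult = 674.5 + 666.54 + 825.1 = 2166.1 kPa.
q_all = 2166.1 / 3 = 722.04 kPa.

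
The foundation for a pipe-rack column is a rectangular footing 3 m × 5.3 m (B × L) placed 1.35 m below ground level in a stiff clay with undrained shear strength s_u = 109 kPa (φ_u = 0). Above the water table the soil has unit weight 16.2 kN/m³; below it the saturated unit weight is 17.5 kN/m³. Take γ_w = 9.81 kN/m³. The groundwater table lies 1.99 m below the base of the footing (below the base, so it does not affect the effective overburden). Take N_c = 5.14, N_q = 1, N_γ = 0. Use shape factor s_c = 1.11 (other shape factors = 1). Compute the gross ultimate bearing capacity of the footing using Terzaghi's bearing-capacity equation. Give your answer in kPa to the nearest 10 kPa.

q_ult ≈ 640 kPa

Overburden at base level: q = 16.2 × 1.35 = 21.87 kPa.
Cohesion term c·N_c·s_c = 109 × 5.14 × 1.11 = 621.89 kPa; surcharge term q·N_q = 21.87 × 1 = 21.87 kPa.
q_ult = 621.89 + 21.87 = 643.76 kPa.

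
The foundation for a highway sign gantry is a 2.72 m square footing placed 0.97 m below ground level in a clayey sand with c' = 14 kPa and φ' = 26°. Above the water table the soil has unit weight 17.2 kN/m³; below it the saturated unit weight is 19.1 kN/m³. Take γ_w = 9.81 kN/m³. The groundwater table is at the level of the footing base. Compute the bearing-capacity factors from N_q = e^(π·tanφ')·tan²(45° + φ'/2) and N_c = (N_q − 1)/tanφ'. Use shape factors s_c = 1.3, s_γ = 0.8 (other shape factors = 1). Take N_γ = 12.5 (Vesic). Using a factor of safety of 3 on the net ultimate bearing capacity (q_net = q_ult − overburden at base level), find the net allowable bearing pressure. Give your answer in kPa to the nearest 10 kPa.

N_q = e^(π·tan26°)·tan²(58°) = 11.85; N_c = (N_q − 1)/tanφ' = 22.25.
q = γ·D_f = 17.2 × 0.97 = 16.684 kPa.
For the ½γBN_γ term take γ' = 19.1 − 9.81 = 9.29 kN/m³ (soil below base is submerged).
c·N_c·s_c = 14 × 22.254 × 1.3 = 405.03 kPa
q·N_q = 16.684 × 11.854 = 197.78 kPa
0.5·γ·B·N_γ·s_γ = 0.5 × 9.29 × 2.72 × 12.5 × 0.8 = 126.34 kPa
q_ult = 405.03 + 197.78 + 126.34 = 729.15 kPa.
q_net = 729.15 − 16.684 = 712.47 kPa.
q_all(net) = 712.47 / 3 = 237.49 kPa.

q_all(net) ≈ 240 kPa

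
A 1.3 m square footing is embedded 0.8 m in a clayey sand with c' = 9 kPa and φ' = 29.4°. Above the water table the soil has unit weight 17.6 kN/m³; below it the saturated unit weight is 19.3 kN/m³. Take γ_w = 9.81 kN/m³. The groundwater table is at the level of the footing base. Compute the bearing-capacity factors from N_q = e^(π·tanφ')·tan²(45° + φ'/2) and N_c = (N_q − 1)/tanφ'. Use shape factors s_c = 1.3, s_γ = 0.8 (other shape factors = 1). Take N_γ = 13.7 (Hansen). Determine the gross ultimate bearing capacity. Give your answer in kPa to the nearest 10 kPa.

tan29.4° = 0.5635, so N_q = e^(π×0.5635)·tan²(59.7°) = 5.872 × 2.929 = 17.2.
N_c = (17.2 − 1)/tan29.4° = 28.74.
Effective surcharge at the founding depth q = γ·D_f = 17.6 × 0.8 = 14.08 kPa.
The water table coincides with the base, so in the self-weight term γ → γ' = 9.49 kN/m³.
q_ult = c·N_c·s_c + q·N_q + 0.5·γ·B·N_γ·s_γ
     = 9 × 28.744 × 1.3 + 14.08 × 17.196 + 0.5 × 9.49 × 1.3 × 13.7 × 0.8
     = 336.3 + 242.12 + 67.607 = 646.03 kPa.

q_ult ≈ 650 kPa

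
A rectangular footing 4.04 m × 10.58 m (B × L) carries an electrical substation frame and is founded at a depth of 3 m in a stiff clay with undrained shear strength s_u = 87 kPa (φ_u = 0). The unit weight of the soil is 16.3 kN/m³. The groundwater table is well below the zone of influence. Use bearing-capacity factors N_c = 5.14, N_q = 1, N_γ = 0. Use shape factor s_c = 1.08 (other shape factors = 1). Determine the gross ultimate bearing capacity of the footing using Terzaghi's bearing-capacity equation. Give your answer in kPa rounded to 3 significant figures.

q = γ·D_f = 16.3 × 3 = 48.9 kPa.
c·N_c·s_c = 87 × 5.14 × 1.08 = 482.95 kPa
q·N_q = 48.9 × 1 = 48.9 kPa
q_ult = 482.95 + 48.9 = 531.85 kPa.

q_ult ≈ 532 kPa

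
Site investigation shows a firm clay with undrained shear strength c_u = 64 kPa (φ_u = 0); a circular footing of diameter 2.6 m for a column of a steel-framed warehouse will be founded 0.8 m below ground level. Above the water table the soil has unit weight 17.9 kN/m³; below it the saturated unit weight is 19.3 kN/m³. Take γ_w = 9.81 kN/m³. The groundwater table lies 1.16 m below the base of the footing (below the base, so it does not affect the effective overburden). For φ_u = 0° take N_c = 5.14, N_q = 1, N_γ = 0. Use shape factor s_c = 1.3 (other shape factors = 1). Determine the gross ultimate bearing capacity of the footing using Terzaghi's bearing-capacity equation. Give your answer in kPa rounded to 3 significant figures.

Effective surcharge at the founding depth q = γ·D_f = 17.9 × 0.8 = 14.32 kPa.
q_ult = c·N_c·s_c + q·N_q
     = 64 × 5.14 × 1.3 + 14.32 × 1
     = 427.65 + 14.32 = 441.97 kPa.

q_ult ≈ 442 kPa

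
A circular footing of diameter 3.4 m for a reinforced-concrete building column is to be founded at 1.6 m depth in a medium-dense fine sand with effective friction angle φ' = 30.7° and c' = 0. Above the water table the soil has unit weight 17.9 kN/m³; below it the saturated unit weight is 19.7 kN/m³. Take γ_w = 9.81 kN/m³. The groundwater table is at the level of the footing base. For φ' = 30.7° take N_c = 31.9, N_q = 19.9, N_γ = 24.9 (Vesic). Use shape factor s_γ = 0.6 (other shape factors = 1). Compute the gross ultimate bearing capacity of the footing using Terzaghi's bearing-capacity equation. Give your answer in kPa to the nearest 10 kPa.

q_ult ≈ 820 kPa

Effective surcharge at the founding depth q = γ·D_f = 17.9 × 1.6 = 28.64 kPa.
The water table coincides with the base, so in the self-weight term γ → γ' = 9.89 kN/m³.
q_ult = q·N_q + 0.5·γ·B·N_γ·s_γ
     = 28.64 × 19.9 + 0.5 × 9.89 × 3.4 × 24.9 × 0.6
     = 569.94 + 251.19 = 821.12 kPa.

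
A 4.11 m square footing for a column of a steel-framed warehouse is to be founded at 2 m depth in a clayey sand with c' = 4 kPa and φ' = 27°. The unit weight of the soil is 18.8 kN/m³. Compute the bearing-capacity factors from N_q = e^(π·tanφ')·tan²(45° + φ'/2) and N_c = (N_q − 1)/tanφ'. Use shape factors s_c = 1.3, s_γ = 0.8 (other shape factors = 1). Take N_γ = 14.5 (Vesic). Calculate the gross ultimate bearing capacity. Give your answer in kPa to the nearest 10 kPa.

q_ult ≈ 1070 kPa

tan27° = 0.5095, so N_q = e^(π×0.5095)·tan²(58.5°) = 4.957 × 2.663 = 13.2.
N_c = (13.2 − 1)/tan27° = 23.94.
Overburden at base level: q = 18.8 × 2 = 37.6 kPa.
Cohesion term c·N_c·s_c = 4 × 23.942 × 1.3 = 124.5 kPa; surcharge term q·N_q = 37.6 × 13.199 = 496.29 kPa; self-weight term 0.5·γ·B·N_γ·s_γ = 0.5 × 18.8 × 4.11 × 14.5 × 0.8 = 448.15 kPa.
q_ult = 124.5 + 496.29 + 448.15 = 1068.9 kPa.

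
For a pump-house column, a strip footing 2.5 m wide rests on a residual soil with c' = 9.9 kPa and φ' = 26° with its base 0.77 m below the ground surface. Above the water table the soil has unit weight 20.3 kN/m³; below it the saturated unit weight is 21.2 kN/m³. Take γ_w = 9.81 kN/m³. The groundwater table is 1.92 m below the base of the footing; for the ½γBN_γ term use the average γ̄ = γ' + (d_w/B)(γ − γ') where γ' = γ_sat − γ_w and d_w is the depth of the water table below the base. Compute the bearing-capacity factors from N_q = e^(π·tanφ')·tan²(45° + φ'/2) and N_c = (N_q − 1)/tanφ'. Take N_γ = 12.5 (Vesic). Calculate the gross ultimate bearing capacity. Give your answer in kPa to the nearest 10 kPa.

q_ult ≈ 690 kPa

tan26° = 0.4877, so N_q = e^(π×0.4877)·tan²(58°) = 4.629 × 2.561 = 11.85.
N_c = (11.85 − 1)/tan26° = 22.25.
Effective surcharge at the founding depth q = γ·D_f = 20.3 × 0.77 = 15.631 kPa.
With d_w = 1.92 m < B, γ̄ = 11.39 + (1.92/2.5) × (20.3 − 11.39) = 18.233 kN/m³.
q_ult = c·N_c + q·N_q + 0.5·γ·B·N_γ
     = 9.9 × 22.254 + 15.631 × 11.854 + 0.5 × 18.233 × 2.5 × 12.5
     = 220.32 + 185.29 + 284.89 = 690.5 kPa.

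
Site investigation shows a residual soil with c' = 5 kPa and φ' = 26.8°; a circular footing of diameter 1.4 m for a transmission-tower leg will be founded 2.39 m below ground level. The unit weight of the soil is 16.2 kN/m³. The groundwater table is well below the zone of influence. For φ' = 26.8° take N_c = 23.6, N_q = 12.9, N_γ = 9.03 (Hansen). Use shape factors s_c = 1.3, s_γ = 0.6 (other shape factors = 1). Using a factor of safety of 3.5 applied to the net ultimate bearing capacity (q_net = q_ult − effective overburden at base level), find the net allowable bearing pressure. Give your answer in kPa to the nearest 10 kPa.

q_all(net) ≈ 190 kPa

Overburden at base level: q = 16.2 × 2.39 = 38.718 kPa.
Cohesion term c·N_c·s_c = 5 × 23.6 × 1.3 = 153.4 kPa; surcharge term q·N_q = 38.718 × 12.9 = 499.46 kPa; self-weight term 0.5·γ·B·N_γ·s_γ = 0.5 × 16.2 × 1.4 × 9.03 × 0.6 = 61.44 kPa.
q_ult = 153.4 + 499.46 + 61.44 = 714.3 kPa.
Net ultimate: q_net = 714.3 − 38.718 = 675.58 kPa.
q_all(net) = 675.58 / 3.5 = 193.02 kPa.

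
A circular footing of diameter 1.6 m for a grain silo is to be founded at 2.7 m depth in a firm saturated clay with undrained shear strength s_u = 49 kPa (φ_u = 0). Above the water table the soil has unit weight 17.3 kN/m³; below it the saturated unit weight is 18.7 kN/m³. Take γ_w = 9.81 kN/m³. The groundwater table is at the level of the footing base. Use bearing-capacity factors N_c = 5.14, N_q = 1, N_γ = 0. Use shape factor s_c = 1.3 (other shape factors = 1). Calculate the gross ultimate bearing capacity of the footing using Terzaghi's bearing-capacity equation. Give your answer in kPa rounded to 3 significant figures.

Effective surcharge at the founding depth q = γ·D_f = 17.3 × 2.7 = 46.71 kPa.
q_ult = c·N_c·s_c + q·N_q
     = 49 × 5.14 × 1.3 + 46.71 × 1
     = 327.42 + 46.71 = 374.13 kPa.

q_ult ≈ 374 kPa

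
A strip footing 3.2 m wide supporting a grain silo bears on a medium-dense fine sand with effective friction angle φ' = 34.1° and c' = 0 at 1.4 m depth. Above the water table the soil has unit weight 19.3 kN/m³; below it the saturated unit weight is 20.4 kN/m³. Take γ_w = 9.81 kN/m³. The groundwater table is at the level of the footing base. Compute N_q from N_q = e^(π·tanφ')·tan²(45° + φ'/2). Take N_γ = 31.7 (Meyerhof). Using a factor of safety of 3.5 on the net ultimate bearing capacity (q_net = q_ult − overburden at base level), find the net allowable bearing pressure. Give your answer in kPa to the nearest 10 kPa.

q_all(net) ≈ 380 kPa

N_q = e^(π·tan34.1°)·tan²(62.05°) = 29.8.
Overburden at base level: q = 19.3 × 1.4 = 27.02 kPa.
Below the base the soil is submerged, so the ½γBN_γ term uses γ' = 20.4 − 9.81 = 10.59 kN/m³.
Surcharge term q·N_q = 27.02 × 29.801 = 805.23 kPa; self-weight term 0.5·γ·B·N_γ = 0.5 × 10.59 × 3.2 × 31.7 = 537.12 kPa.
q_ult = 805.23 + 537.12 = 1342.4 kPa.
q_net = 1342.4 − 27.02 = 1315.3 kPa.
q_all(net) = 1315.3 / 3.5 = 375.81 kPa.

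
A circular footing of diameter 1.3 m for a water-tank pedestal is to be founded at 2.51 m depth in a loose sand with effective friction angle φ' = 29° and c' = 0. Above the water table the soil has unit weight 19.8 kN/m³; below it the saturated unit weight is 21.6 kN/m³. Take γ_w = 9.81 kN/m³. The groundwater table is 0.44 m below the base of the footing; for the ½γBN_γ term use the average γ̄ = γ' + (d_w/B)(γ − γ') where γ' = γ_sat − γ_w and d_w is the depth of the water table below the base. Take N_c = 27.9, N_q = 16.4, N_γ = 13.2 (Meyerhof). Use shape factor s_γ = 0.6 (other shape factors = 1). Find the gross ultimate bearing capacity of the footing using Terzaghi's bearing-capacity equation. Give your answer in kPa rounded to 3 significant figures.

q_ult ≈ 890 kPa

Overburden at base level: q = 19.8 × 2.51 = 49.698 kPa.
The water table is 0.44 m below the base (< B = 1.3 m), so the ½γBN_γ term uses γ̄ = γ' + (d_w/B)(γ − γ') = 11.79 + (0.44/1.3)(19.8 − 11.79) = 14.501 kN/m³.
Surcharge term q·N_q = 49.698 × 16.4 = 815.05 kPa; self-weight term 0.5·γ·B·N_γ·s_γ = 0.5 × 14.501 × 1.3 × 13.2 × 0.6 = 74.652 kPa.
q_ult = 815.05 + 74.652 = 889.7 kPa.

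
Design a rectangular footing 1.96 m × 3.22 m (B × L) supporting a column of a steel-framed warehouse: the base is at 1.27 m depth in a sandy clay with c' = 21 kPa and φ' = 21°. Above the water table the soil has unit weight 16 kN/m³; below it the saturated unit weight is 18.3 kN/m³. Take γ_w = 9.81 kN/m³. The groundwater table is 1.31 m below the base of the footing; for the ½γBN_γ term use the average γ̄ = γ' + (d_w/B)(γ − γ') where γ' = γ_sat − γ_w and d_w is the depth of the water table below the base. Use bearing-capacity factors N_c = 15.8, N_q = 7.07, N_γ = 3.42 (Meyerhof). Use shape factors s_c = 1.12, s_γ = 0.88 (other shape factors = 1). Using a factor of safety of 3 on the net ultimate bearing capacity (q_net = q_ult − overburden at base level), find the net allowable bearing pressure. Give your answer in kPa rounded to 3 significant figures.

q_all(net) ≈ 178 kPa

q = γ·D_f = 16 × 1.27 = 20.32 kPa.
γ' = 8.49 kN/m³; averaging over the depth B below the base, γ̄ = γ' + (d_w/B)(γ − γ') = 13.509 kN/m³.
c·N_c·s_c = 21 × 15.8 × 1.12 = 371.62 kPa
q·N_q = 20.32 × 7.07 = 143.66 kPa
0.5·γ·B·N_γ·s_γ = 0.5 × 13.509 × 1.96 × 3.42 × 0.88 = 39.845 kPa
q_ult = 371.62 + 143.66 + 39.845 = 555.12 kPa.
q_net = 555.12 − 20.32 = 534.8 kPa.
q_all(net) = 534.8 / 3 = 178.27 kPa.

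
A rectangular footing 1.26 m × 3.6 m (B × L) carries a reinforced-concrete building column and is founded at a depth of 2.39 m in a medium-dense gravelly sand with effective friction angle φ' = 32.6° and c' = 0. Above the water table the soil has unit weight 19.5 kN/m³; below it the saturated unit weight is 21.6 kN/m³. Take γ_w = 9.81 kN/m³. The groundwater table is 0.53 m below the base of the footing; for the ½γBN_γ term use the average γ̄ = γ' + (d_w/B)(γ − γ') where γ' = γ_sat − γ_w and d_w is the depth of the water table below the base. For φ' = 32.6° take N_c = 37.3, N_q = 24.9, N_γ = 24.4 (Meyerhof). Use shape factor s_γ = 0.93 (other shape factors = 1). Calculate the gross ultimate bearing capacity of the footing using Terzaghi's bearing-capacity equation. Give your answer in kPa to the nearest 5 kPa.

q_ult ≈ 1375 kPa

q = γ·D_f = 19.5 × 2.39 = 46.605 kPa.
γ' = 11.79 kN/m³; averaging over the depth B below the base, γ̄ = γ' + (d_w/B)(γ − γ') = 15.033 kN/m³.
q·N_q = 46.605 × 24.9 = 1160.5 kPa
0.5·γ·B·N_γ·s_γ = 0.5 × 15.033 × 1.26 × 24.4 × 0.93 = 214.91 kPa
q_ult = 1160.5 + 214.91 = 1375.4 kPa.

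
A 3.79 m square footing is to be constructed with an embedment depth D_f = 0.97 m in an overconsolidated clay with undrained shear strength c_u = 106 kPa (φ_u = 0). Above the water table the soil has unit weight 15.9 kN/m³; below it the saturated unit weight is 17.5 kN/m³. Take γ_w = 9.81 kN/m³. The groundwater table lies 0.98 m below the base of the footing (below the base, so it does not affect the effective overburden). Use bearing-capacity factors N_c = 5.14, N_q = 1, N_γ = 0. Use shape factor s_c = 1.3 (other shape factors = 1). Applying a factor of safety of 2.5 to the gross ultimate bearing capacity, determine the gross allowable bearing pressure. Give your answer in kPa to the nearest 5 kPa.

q_all ≈ 290 kPa

Effective surcharge at the founding depth q = γ·D_f = 15.9 × 0.97 = 15.423 kPa.
q_ult = c·N_c·s_c + q·N_q
     = 106 × 5.14 × 1.3 + 15.423 × 1
     = 708.29 + 15.423 = 723.71 kPa.
q_all = q_ult / FS = 723.71 / 2.5 = 289.49 kPa.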